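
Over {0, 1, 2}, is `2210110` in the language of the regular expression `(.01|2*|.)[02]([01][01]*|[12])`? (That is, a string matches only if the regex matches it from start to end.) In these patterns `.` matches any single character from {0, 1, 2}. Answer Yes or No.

Yes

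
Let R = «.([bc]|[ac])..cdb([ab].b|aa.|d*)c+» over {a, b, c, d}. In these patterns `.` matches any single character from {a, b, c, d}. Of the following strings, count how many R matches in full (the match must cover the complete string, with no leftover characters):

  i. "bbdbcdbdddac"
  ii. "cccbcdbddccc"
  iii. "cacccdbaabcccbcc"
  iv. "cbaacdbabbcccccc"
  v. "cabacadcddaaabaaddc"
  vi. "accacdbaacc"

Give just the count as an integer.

3

i. "bbdbcdbdddac" → no match
ii. "cccbcdbddccc" → match
iii → no match
iv → match
v → no match
vi. "accacdbaacc" → match
Total matched: 3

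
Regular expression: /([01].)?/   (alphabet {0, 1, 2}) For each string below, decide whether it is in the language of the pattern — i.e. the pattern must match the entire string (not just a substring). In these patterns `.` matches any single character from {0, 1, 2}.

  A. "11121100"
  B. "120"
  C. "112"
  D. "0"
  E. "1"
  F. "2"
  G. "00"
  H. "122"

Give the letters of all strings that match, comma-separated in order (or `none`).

A → no match
B → no match
C → no match
D → no match
E → no match
F → no match
G → match
H → no match

G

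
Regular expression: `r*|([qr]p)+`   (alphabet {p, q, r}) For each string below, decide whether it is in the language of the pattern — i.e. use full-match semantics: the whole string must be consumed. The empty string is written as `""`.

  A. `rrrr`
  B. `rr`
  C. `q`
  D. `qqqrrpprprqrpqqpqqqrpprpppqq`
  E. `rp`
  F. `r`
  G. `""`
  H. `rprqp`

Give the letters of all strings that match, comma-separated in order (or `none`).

A → match
B → match
C → no match
D → no match
E → match
F → match
G → match
H → no match

A, B, E, F, G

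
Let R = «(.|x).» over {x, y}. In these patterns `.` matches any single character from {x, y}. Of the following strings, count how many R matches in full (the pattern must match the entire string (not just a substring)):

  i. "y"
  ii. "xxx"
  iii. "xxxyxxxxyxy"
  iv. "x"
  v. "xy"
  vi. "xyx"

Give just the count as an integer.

1

i → no match
ii → no match
iii → no match
iv → no match
v → match
vi → no match
Total matched: 1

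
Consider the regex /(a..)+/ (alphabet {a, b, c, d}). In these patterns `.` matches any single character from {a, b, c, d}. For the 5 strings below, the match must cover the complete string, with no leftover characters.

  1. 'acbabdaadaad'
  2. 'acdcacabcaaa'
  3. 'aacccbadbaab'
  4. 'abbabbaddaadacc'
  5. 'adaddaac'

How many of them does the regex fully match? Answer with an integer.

1 → match
2 → no match
3 → no match
4 → match
5 → no match
Total matched: 2

2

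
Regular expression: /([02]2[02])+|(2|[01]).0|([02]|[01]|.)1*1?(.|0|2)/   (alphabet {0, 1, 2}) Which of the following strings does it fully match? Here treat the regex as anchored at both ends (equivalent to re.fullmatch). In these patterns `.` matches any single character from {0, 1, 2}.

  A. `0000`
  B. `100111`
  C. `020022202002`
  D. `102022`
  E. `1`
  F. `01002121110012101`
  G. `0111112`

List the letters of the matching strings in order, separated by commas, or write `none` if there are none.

G

A → no match
B → no match
C → no match
D → no match
E → no match
F → no match
G → match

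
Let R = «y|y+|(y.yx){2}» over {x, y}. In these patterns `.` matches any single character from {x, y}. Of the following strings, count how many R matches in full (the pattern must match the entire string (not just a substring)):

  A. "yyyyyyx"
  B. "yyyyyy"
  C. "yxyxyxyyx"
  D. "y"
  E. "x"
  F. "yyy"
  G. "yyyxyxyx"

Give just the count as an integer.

4

A → no match
B → match
C → no match
D → match
E → no match — must start with "y"
F → match
G → match
Total matched: 4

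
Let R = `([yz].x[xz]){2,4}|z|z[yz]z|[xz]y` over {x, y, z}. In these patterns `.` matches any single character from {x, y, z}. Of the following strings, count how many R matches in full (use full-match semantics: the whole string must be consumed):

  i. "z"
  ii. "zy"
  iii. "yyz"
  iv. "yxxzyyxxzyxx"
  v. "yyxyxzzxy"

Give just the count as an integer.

i. "z" → match
ii. "zy" → match
iii. "yyz" → no match
iv. "yxxzyyxxzyxx" → match
v. "yyxyxzzxy" → no match
Total matched: 3

3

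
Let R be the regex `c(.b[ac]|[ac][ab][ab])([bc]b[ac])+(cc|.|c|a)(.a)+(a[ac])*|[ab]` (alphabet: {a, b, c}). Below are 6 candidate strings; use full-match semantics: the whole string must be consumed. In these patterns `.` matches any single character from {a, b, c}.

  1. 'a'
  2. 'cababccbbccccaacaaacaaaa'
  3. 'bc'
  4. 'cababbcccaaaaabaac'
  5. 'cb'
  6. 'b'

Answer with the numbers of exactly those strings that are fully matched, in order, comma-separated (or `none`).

1, 4, 6

1 → match
2 → no match
3 → no match
4 → match
5 → no match
6 → match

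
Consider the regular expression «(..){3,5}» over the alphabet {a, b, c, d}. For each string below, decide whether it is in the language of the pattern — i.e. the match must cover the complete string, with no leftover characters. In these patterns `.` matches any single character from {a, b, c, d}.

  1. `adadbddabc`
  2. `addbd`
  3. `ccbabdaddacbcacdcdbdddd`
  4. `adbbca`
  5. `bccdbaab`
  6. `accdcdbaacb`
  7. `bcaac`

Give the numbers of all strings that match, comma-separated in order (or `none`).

1, 4, 5

1 → match
2 → no match
3 → no match
4 → match
5 → match
6 → no match
7 → no match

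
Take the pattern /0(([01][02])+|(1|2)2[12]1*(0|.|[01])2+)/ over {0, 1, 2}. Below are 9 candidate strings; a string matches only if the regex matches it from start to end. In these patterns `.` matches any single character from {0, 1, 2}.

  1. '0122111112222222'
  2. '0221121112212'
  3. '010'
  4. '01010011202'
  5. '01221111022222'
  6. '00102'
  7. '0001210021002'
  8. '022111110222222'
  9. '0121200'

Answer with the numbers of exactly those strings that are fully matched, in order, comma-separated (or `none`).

1 → match
2 → no match
3. '010' → match
4. '01010011202' → no match
5 → match
6. '00102' → no match
7 → match
8 → match
9. '0121200' → match

1, 3, 5, 7, 8, 9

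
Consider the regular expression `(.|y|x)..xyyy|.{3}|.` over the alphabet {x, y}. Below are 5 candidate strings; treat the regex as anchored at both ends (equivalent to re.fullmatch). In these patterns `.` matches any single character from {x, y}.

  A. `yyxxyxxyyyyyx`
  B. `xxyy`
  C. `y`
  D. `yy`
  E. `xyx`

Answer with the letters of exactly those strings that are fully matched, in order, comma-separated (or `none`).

C, E

A → no match
B → no match
C → match
D → no match
E → match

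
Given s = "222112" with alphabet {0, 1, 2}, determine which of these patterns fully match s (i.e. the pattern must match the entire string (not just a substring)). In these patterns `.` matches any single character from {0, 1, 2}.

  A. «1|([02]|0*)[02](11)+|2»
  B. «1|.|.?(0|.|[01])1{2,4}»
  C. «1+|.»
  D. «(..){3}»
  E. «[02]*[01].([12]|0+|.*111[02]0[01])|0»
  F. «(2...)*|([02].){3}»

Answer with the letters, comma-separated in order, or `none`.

D, E

A → no match
B → no match
C → no match
D → match
E → match
F → no match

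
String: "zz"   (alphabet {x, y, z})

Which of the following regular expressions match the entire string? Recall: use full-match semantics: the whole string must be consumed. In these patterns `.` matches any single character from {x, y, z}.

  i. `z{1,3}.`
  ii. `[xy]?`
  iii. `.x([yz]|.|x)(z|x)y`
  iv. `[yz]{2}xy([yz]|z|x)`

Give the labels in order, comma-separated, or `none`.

i

i → match
ii → no match
iii → no match — must end with "y"
iv → no match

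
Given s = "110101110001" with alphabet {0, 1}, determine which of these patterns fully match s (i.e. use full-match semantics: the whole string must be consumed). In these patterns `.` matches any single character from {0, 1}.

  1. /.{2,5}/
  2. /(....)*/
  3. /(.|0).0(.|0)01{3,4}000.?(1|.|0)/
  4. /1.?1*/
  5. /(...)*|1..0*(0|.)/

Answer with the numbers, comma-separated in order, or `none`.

1 → no match
2 → match
3 → match
4 → no match
5 → match

2, 3, 5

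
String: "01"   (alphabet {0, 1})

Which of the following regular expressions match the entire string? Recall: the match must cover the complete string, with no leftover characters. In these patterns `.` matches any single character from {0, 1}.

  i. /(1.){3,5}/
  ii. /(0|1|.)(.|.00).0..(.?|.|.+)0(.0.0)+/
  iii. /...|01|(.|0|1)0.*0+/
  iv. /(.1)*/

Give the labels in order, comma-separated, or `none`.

i → no match — must start with "1"
ii → no match — must end with "0"
iii → match
iv → match

iii, iv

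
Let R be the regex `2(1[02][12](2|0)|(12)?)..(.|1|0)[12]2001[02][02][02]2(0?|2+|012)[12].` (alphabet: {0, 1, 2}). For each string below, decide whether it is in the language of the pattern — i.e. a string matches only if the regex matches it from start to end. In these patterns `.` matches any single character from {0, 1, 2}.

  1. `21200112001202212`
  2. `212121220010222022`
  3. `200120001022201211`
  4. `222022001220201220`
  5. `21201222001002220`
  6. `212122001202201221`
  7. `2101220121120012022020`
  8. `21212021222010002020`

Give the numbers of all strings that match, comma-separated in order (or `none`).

1, 2, 4, 5, 6

1 → match
2 → match
3 → no match
4 → match
5 → match
6 → match
7 → no match
8 → no match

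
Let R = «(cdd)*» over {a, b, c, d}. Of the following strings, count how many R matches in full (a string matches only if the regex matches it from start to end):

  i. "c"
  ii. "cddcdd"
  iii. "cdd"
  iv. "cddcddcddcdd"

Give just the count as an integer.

i → no match
ii → match
iii → match
iv → match
Total matched: 3

3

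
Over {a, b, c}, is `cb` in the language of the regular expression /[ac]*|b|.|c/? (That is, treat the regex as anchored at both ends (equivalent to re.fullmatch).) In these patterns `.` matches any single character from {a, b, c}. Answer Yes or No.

No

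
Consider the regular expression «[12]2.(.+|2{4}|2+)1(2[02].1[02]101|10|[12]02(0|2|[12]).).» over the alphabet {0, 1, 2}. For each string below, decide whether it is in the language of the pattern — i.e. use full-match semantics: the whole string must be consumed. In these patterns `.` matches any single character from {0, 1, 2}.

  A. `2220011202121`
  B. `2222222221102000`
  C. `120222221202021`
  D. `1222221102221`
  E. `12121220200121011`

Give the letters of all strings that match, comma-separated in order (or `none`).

A → match
B → match
C → match
D → match
E → no match

A, B, C, D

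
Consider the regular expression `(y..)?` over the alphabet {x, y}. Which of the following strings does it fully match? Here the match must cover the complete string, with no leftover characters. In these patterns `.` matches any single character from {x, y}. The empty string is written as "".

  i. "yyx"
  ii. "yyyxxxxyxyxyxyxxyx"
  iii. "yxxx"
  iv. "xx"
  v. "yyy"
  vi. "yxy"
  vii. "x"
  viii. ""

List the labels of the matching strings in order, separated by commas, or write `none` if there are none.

i → match
ii → no match
iii → no match
iv → no match
v → match
vi → match
vii → no match
viii → match

i, v, vi, viii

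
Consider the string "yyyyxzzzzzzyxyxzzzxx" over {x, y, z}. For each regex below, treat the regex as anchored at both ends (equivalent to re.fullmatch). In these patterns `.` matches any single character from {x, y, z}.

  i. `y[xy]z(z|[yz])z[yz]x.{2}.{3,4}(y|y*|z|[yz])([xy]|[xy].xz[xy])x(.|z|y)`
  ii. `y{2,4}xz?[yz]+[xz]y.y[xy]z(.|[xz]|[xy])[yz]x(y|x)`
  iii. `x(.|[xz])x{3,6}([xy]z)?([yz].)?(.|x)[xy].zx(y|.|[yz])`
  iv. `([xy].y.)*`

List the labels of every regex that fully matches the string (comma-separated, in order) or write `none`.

i → no match
ii → match
iii → no match — must start with "x"
iv → no match

ii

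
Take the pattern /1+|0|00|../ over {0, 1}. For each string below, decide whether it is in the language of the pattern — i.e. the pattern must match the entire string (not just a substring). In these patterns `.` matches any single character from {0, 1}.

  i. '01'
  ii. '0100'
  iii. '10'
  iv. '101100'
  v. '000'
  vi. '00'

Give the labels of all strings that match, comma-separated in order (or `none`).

i, iii, vi

i → match
ii → no match
iii → match
iv → no match
v → no match
vi → match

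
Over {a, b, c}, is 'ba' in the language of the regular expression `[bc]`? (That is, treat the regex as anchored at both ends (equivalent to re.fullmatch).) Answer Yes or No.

No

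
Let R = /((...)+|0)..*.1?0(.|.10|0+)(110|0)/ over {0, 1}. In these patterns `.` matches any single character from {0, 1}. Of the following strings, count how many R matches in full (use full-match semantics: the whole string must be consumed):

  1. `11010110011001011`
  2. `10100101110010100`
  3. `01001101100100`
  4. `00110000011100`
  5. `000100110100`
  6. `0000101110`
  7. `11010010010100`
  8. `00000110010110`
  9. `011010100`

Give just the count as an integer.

1 → no match
2 → no match
3 → match
4 → no match
5 → no match
6 → match
7 → no match
8 → match
9 → no match
Total matched: 3

3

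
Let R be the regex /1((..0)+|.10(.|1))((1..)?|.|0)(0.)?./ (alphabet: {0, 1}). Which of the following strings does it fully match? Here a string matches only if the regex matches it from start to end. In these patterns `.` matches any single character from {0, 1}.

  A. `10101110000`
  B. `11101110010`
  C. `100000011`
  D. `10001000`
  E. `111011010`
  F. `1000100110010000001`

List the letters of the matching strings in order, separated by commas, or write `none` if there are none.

A, B, C, D, E, F

A. `10101110000` → match
B. `11101110010` → match
C. `100000011` → match
D. `10001000` → match
E. `111011010` → match
F → match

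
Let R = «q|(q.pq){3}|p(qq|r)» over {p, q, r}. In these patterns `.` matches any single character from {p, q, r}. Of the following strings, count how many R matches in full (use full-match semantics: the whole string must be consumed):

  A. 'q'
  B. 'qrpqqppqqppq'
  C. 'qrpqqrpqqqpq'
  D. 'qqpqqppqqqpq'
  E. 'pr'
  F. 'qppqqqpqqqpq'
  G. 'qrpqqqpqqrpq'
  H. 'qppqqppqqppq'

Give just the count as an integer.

A → match
B → match
C → match
D → match
E → match
F → match
G → match
H → match
Total matched: 8

8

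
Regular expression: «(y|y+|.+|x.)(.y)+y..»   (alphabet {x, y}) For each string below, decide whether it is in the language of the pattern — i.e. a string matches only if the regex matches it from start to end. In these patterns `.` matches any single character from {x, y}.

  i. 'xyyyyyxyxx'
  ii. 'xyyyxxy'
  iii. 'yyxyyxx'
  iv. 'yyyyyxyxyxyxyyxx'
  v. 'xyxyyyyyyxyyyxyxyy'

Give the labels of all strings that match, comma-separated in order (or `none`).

i → no match
ii → no match
iii → match
iv → match
v → no match

iii, iv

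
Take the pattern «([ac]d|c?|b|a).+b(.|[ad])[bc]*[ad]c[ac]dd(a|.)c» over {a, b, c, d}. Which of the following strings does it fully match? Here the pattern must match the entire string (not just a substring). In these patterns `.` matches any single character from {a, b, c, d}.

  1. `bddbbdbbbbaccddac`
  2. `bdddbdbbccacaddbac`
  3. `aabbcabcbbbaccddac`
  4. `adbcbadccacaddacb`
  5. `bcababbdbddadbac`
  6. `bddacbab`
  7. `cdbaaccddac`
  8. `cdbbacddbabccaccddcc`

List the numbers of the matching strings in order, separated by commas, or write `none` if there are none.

1 → match
2 → no match
3 → match
4 → no match — must end with `c`
5 → no match
6 → no match — must end with `c`
7 → match
8 → match

1, 3, 7, 8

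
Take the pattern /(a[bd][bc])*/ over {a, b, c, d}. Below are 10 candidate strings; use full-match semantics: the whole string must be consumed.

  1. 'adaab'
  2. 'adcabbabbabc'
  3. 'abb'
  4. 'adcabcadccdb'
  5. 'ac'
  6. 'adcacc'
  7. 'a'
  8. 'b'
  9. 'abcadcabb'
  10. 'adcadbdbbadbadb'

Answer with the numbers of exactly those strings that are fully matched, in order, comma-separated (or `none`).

1 → no match
2 → match
3 → match
4 → no match
5 → no match
6 → no match
7 → no match
8 → no match
9 → match
10 → no match

2, 3, 9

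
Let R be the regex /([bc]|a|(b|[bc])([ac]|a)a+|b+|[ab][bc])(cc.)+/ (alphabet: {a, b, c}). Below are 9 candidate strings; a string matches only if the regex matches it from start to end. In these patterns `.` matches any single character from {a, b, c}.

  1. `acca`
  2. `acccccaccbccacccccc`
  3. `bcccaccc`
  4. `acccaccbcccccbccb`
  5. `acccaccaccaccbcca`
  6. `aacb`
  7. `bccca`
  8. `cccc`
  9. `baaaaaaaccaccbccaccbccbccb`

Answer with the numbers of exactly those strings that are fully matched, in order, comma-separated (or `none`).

1 → match
2 → match
3 → match
4 → match
5 → match
6 → no match
7 → match
8 → match
9 → match

1, 2, 3, 4, 5, 7, 8, 9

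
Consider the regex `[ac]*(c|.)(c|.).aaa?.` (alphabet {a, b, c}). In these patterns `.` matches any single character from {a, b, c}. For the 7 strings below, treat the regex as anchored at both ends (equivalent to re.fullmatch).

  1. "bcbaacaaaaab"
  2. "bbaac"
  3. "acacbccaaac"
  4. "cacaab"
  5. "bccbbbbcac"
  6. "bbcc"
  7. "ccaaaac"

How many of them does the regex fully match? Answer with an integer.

3

1 → no match
2 → no match
3 → match
4 → match
5 → no match
6 → no match
7 → match
Total matched: 3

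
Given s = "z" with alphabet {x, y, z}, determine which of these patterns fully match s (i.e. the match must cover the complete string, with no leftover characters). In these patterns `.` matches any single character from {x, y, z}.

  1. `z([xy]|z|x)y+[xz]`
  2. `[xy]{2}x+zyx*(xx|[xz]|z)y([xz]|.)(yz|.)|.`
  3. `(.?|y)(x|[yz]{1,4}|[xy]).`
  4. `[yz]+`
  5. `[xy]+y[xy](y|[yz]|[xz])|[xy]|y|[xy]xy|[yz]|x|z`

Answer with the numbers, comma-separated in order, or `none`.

2, 4, 5

1 → no match
2 → match
3 → no match
4 → match
5 → match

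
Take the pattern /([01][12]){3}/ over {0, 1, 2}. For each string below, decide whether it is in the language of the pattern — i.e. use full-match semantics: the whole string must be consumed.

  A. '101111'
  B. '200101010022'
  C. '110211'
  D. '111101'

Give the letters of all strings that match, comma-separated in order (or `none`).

C, D

A → no match
B → no match
C → match
D → match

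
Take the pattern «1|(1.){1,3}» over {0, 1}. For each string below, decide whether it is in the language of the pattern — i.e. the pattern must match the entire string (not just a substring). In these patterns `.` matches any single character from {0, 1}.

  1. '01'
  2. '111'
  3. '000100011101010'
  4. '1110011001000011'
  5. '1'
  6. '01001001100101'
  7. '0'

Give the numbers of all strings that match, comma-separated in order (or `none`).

5

1 → no match — must start with '1'
2 → no match
3 → no match — must start with '1'
4 → no match
5 → match
6 → no match — must start with '1'
7 → no match — must start with '1'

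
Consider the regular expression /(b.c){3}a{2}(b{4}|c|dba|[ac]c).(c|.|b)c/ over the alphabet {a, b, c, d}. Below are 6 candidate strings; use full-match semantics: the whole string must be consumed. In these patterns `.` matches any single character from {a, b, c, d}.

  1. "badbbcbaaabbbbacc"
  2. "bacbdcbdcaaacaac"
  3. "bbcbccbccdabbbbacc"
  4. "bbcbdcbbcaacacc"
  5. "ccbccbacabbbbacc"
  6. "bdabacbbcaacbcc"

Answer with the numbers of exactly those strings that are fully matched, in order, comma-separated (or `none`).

1 → no match
2 → match
3 → no match
4 → match
5 → no match — must start with "b"
6 → no match

2, 4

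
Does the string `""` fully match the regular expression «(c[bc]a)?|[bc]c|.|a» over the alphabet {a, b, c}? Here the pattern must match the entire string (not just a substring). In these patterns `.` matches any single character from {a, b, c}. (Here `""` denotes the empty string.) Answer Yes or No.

Yes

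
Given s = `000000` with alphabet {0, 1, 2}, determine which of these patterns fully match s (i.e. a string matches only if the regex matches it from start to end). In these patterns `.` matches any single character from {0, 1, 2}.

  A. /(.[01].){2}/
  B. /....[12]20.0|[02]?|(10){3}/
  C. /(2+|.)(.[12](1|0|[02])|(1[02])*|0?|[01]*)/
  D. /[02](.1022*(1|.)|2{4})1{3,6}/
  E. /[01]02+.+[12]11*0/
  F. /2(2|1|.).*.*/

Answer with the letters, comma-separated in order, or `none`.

A → match
B → no match
C → match
D → no match — must end with `1`
E → no match
F → no match — must start with `2`

A, C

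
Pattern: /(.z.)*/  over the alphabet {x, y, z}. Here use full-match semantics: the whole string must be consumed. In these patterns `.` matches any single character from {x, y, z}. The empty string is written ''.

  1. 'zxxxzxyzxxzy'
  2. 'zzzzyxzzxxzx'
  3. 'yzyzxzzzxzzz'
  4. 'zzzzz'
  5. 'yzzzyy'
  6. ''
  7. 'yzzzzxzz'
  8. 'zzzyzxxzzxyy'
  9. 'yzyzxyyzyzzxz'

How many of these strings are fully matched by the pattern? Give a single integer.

1 → no match
2 → no match
3 → no match
4 → no match
5 → no match
6 → match
7 → no match
8 → no match
9 → no match
Total matched: 1

1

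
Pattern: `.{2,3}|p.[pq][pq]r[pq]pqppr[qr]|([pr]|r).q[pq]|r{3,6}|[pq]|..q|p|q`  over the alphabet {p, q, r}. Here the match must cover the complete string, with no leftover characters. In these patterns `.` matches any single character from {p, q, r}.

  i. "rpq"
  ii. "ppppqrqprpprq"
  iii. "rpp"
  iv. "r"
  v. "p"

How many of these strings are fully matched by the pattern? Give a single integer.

3

i → match
ii → no match
iii → match
iv → no match
v → match
Total matched: 3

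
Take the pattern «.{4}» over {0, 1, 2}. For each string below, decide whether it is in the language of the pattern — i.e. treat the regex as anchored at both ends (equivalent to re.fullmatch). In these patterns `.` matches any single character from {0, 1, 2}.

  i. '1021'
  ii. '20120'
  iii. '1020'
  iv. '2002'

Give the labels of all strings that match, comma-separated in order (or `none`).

i, iii, iv

i. '1021' → match
ii. '20120' → no match
iii. '1020' → match
iv. '2002' → match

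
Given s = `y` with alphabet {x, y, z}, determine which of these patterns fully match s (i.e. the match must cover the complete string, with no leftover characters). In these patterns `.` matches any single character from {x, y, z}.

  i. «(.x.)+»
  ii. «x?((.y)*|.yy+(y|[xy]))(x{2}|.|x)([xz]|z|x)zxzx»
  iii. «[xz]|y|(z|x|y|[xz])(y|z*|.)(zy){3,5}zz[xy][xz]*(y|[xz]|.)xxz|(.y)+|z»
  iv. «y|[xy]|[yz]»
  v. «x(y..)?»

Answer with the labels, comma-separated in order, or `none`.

iii, iv

i → no match
ii → no match — must end with `zxzx`
iii → match
iv → match
v → no match — must start with `x`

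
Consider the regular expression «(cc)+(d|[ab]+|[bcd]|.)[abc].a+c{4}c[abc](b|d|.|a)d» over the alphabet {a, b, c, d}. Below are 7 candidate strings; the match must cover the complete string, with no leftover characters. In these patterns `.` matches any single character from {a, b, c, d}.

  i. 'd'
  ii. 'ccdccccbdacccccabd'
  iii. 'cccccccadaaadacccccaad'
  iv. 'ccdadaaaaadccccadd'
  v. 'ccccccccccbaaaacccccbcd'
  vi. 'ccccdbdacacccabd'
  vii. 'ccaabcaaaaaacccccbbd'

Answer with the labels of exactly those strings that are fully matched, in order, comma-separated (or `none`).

v, vii

i → no match — must start with 'cc'
ii → no match
iii → no match
iv → no match
v → match
vi → no match
vii → match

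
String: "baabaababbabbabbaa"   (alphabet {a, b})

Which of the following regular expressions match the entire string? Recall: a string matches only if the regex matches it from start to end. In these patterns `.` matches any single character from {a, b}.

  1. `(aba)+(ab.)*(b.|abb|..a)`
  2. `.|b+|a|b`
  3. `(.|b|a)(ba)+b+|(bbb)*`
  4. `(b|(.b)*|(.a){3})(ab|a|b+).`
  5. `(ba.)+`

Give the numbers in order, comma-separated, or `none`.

1 → no match — must start with "aba"
2 → no match
3 → no match
4 → no match
5 → match

5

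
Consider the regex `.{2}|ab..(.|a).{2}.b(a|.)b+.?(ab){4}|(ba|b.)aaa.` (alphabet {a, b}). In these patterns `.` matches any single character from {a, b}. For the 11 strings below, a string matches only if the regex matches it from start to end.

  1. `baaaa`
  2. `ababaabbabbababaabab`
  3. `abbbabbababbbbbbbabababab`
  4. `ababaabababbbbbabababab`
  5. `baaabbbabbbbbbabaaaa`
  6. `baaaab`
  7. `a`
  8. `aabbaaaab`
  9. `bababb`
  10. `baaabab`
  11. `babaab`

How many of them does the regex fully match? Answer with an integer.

1 → no match
2 → no match
3 → match
4 → match
5 → no match
6 → match
7 → no match
8 → no match
9 → no match
10 → no match
11 → no match
Total matched: 3

3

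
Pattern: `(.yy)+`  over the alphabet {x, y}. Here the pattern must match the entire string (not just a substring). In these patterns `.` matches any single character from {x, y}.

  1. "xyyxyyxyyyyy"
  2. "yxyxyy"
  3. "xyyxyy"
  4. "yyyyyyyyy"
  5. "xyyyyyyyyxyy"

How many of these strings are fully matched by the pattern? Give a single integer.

1 → match
2 → no match
3 → match
4 → match
5 → match
Total matched: 4

4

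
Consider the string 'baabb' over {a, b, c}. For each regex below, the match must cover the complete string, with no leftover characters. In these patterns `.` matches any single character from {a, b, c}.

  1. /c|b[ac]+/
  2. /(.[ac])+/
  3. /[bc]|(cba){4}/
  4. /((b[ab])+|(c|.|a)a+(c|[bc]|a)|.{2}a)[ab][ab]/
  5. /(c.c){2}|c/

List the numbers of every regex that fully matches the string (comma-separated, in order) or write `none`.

4

1 → no match
2 → no match
3 → no match
4 → match
5 → no match — must start with 'c'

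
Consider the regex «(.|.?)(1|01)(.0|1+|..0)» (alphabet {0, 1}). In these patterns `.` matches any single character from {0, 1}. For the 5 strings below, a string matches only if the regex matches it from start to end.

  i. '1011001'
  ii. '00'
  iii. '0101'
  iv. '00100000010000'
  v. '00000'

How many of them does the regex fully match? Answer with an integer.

i → no match
ii → no match
iii → no match
iv → no match
v → no match
Total matched: 0

0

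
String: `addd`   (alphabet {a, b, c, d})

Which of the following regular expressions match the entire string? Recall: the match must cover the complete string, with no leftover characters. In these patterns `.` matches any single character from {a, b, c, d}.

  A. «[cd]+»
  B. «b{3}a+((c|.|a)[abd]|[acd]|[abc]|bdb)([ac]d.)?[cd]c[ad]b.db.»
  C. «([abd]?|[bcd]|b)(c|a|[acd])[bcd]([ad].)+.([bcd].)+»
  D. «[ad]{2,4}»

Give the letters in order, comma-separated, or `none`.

D

A → no match
B → no match — must start with `b`
C → no match
D → match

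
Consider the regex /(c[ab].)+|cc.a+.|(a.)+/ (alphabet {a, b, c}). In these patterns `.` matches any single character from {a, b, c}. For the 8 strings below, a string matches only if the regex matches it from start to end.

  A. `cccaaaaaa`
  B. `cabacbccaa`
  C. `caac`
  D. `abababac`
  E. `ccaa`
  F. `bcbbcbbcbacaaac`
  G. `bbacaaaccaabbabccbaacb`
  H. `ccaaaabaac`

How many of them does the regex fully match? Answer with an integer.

A. `cccaaaaaa` → match
B. `cabacbccaa` → no match
C. `caac` → no match
D. `abababac` → match
E. `ccaa` → no match
F → no match
G → no match
H. `ccaaaabaac` → no match
Total matched: 2

2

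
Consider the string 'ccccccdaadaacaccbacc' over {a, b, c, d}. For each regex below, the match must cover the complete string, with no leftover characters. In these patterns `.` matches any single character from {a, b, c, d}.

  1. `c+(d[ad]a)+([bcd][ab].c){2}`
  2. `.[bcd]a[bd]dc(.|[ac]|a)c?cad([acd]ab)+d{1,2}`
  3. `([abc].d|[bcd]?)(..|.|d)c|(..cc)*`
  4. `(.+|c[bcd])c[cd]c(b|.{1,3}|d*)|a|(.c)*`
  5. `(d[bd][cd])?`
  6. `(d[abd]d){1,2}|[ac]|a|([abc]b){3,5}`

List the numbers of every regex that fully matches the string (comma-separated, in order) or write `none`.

1 → match
2 → no match — must end with 'd'
3 → no match
4 → no match
5 → no match
6 → no match

1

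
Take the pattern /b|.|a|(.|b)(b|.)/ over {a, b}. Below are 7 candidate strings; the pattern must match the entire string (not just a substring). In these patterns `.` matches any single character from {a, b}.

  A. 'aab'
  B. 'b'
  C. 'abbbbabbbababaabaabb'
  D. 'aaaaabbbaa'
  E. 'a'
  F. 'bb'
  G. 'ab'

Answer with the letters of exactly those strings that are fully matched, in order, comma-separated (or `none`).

B, E, F, G

A → no match
B → match
C → no match
D → no match
E → match
F → match
G → match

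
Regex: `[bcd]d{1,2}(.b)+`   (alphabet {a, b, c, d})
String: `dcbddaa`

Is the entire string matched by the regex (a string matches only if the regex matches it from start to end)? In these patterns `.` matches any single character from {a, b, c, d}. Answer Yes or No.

No

Every match must end with `b`, but `dcbddaa` does not.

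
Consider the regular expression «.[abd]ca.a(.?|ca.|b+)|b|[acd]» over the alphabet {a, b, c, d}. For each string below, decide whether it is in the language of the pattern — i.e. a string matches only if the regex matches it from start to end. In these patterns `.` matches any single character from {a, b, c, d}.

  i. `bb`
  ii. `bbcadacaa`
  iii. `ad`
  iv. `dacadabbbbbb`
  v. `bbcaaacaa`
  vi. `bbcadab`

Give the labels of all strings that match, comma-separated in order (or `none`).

i → no match
ii → match
iii → no match
iv → match
v → match
vi → match

ii, iv, v, vi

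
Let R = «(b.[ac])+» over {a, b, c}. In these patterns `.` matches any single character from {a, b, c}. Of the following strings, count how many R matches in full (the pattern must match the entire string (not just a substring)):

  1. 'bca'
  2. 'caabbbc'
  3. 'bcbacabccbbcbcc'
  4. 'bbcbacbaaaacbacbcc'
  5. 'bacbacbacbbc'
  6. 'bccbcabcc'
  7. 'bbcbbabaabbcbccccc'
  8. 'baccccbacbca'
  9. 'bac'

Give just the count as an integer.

4

1. 'bca' → match
2. 'caabbbc' → no match — must start with 'b'
3 → no match
4 → no match
5. 'bacbacbacbbc' → match
6. 'bccbcabcc' → match
7 → no match
8. 'baccccbacbca' → no match
9. 'bac' → match
Total matched: 4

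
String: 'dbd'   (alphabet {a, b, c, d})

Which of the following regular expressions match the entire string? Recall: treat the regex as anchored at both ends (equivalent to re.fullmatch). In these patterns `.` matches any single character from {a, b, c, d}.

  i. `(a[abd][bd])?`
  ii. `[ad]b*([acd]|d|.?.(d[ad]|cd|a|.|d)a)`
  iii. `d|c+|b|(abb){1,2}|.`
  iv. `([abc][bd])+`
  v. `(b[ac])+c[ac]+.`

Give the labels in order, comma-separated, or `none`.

i → no match
ii → match
iii → no match
iv → no match
v → no match — must start with 'b'

ii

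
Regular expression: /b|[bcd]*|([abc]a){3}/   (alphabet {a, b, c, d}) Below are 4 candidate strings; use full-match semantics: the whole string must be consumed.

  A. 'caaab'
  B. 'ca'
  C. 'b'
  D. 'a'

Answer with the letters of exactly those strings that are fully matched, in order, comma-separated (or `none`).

A → no match
B → no match
C → match
D → no match

C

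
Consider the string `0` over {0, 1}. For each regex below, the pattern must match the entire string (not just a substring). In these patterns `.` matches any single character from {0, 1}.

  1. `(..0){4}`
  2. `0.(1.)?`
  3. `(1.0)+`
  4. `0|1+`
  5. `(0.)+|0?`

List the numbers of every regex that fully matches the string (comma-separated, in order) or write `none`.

1 → no match
2 → no match
3 → no match — must start with `1`
4 → match
5 → match

4, 5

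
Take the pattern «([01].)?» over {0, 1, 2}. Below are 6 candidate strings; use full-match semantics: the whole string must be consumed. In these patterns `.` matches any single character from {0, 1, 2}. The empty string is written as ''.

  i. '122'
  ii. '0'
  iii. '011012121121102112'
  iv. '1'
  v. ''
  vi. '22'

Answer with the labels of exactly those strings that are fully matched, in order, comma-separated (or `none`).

i → no match
ii → no match
iii → no match
iv → no match
v → match
vi → no match

v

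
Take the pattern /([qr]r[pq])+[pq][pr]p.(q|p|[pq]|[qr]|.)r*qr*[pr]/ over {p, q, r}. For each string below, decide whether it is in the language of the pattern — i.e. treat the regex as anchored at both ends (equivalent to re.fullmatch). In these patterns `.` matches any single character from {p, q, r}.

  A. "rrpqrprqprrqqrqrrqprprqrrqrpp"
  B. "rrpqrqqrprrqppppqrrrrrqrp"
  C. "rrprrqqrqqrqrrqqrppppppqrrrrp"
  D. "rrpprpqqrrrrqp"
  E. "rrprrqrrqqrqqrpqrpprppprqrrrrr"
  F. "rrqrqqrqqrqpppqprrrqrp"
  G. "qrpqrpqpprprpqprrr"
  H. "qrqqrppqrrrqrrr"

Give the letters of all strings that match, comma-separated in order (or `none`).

A → no match
B → match
C → match
D → match
E → match
F → no match
G → no match
H → match

B, C, D, E, H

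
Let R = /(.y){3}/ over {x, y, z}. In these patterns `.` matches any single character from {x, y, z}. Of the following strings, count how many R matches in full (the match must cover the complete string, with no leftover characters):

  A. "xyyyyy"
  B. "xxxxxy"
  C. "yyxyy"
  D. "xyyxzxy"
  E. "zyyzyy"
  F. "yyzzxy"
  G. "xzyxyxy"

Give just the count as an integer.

A. "xyyyyy" → match
B. "xxxxxy" → no match
C. "yyxyy" → no match
D. "xyyxzxy" → no match
E. "zyyzyy" → no match
F. "yyzzxy" → no match
G. "xzyxyxy" → no match
Total matched: 1

1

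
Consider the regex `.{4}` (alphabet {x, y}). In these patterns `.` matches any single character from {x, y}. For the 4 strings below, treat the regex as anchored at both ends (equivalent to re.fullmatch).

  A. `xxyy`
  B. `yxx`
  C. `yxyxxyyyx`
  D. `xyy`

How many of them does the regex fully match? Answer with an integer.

1

A. `xxyy` → match
B. `yxx` → no match
C. `yxyxxyyyx` → no match
D. `xyy` → no match
Total matched: 1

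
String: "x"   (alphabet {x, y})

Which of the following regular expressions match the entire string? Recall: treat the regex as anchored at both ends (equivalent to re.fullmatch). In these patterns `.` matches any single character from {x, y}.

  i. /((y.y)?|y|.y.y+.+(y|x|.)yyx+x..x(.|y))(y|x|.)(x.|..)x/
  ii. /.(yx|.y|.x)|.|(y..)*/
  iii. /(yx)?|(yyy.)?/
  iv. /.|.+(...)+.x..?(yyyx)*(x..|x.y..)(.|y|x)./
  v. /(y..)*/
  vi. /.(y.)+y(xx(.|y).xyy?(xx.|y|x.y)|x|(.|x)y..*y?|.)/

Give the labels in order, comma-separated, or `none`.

ii, iv

i → no match
ii → match
iii → no match
iv → match
v → no match
vi → no match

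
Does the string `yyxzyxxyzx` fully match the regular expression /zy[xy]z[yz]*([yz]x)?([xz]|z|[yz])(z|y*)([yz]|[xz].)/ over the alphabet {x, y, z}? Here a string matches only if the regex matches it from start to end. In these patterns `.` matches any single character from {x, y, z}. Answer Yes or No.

Every match must start with `zy`, but `yyxzyxxyzx` does not.

No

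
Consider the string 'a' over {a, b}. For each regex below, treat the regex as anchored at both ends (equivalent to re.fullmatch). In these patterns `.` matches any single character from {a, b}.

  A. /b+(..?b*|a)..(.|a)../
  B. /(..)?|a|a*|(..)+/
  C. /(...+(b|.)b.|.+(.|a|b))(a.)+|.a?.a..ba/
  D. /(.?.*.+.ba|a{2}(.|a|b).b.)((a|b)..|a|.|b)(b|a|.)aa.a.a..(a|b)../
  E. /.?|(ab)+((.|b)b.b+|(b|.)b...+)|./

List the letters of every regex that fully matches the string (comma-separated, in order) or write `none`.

A → no match — must start with 'b'
B → match
C → no match
D → no match
E → match

B, E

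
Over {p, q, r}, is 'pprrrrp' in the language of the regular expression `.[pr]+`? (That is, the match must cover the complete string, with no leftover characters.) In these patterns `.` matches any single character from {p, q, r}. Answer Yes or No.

Yes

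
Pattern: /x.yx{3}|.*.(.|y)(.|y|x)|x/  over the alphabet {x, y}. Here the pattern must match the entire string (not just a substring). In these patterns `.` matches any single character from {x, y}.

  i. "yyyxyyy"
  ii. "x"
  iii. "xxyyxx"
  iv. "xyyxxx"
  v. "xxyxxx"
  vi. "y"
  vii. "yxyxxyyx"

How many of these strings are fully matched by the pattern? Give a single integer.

6

i. "yyyxyyy" → match
ii. "x" → match
iii. "xxyyxx" → match
iv. "xyyxxx" → match
v. "xxyxxx" → match
vi. "y" → no match
vii. "yxyxxyyx" → match
Total matched: 6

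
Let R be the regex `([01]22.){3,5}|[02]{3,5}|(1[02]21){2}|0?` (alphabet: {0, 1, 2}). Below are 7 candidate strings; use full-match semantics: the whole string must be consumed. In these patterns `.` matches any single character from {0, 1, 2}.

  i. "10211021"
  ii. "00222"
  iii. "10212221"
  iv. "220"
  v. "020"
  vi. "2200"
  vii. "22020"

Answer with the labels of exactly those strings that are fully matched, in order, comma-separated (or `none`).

i, ii, iv, v, vi, vii

i → match
ii → match
iii → no match
iv → match
v → match
vi → match
vii → match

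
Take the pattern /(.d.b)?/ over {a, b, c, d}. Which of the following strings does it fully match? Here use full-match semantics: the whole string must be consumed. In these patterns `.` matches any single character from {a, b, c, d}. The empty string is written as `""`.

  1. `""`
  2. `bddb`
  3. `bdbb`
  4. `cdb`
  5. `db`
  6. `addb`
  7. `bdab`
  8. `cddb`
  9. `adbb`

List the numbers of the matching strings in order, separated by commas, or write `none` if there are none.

1, 2, 3, 6, 7, 8, 9

1 → match
2 → match
3 → match
4 → no match
5 → no match
6 → match
7 → match
8 → match
9 → match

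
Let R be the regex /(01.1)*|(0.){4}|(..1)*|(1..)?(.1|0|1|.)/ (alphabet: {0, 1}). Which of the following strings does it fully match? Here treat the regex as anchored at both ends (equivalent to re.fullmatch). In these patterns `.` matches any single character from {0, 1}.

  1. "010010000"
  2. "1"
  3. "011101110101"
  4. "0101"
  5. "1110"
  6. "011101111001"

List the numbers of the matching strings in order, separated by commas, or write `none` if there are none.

1 → no match
2 → match
3 → match
4 → match
5 → match
6 → match

2, 3, 4, 5, 6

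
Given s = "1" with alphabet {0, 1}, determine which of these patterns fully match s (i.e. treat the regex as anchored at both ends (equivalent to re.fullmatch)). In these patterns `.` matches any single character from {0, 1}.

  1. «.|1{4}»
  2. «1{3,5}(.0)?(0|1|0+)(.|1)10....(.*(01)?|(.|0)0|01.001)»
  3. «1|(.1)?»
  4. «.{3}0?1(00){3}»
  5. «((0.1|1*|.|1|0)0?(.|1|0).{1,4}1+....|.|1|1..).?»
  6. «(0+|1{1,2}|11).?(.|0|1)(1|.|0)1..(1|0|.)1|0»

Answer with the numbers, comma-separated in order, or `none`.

1, 3, 5

1 → match
2 → no match
3 → match
4 → no match — must end with "00"
5 → match
6 → no match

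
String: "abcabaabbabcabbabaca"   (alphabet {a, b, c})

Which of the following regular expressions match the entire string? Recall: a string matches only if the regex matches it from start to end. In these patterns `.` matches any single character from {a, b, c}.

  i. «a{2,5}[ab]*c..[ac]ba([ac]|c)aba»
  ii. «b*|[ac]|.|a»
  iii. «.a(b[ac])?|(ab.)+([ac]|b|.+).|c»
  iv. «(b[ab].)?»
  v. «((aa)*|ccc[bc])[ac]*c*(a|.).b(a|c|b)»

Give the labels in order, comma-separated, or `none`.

i → no match — must end with "aba"
ii → no match
iii → match
iv → no match
v → no match

iii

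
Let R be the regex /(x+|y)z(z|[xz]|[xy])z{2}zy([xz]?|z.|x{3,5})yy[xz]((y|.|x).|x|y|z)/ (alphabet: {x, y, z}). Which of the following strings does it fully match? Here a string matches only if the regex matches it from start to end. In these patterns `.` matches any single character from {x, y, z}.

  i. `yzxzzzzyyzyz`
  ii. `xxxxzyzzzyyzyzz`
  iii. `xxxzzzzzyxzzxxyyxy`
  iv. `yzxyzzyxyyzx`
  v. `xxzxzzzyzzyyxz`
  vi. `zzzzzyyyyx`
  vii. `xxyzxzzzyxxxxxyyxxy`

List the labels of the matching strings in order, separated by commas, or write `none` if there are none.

i. `yzxzzzzyyzyz` → no match
ii → no match
iii → no match
iv. `yzxyzzyxyyzx` → no match
v → match
vi. `zzzzzyyyyx` → no match
vii → no match

v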